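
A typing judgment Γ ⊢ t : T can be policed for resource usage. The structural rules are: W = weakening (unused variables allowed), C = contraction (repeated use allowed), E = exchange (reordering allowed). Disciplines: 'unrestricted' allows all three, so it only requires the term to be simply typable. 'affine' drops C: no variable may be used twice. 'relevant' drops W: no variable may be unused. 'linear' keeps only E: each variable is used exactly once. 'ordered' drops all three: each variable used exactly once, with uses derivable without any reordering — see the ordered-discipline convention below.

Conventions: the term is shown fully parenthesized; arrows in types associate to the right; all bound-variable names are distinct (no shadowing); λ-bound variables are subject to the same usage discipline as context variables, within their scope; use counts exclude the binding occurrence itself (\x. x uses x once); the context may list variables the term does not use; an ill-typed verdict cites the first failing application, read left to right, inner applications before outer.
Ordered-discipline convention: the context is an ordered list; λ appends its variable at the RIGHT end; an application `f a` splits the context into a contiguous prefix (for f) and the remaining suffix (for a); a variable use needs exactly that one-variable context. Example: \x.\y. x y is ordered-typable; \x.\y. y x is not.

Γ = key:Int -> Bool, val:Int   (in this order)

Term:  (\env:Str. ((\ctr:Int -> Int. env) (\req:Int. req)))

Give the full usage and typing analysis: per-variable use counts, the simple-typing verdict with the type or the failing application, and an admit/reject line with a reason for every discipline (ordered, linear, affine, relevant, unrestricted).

usage: key ×0; val ×0; env (λ-bound) ×1; ctr (λ-bound) ×0; req (λ-bound) ×1
left-to-right use order: env, req
typing: well-typed — term : Str -> Str
ordered ✗ (key, val, ctr never used (weakening))
linear ✗ (key, val, ctr never used (weakening))
affine ✓ (none of key, val, env, ctr, req used more than once)
relevant ✗ (key, val, ctr never used (weakening))
unrestricted ✓ (typability at Str -> Str is all that's needed)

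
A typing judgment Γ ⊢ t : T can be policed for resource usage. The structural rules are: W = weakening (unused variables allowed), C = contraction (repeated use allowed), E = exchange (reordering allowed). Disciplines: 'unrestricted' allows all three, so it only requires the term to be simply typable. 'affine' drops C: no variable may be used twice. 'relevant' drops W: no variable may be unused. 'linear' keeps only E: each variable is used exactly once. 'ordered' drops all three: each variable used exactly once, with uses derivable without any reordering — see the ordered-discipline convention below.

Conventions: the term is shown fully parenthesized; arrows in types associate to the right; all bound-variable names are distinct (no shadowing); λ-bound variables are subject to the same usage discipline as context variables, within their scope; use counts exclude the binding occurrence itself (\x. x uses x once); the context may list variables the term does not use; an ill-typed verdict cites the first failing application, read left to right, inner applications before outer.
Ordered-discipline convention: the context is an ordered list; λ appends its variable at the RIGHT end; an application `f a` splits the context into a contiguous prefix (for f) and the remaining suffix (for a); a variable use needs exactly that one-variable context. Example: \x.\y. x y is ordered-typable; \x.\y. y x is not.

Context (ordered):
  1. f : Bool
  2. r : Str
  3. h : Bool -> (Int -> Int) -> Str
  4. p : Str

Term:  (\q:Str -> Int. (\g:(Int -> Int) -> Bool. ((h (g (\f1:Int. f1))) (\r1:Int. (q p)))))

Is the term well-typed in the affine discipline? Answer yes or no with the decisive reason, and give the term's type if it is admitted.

yes — at most one use each (f, r, h, p, q, g, f1, r1); term : (Str -> Int) -> ((Int -> Int) -> Bool) -> Str
use counts: f: 0, r: 0, h: 1, p: 1, q (bound): 1, g (bound): 1, f1 (bound): 1, r1 (bound): 0
use order (left to right): h, g, f1, q, p
typing: well-typed at (Str -> Int) -> ((Int -> Int) -> Bool) -> Str
all disciplines: ordered ✗ · linear ✗ · affine ✓ · relevant ✗ · unrestricted ✓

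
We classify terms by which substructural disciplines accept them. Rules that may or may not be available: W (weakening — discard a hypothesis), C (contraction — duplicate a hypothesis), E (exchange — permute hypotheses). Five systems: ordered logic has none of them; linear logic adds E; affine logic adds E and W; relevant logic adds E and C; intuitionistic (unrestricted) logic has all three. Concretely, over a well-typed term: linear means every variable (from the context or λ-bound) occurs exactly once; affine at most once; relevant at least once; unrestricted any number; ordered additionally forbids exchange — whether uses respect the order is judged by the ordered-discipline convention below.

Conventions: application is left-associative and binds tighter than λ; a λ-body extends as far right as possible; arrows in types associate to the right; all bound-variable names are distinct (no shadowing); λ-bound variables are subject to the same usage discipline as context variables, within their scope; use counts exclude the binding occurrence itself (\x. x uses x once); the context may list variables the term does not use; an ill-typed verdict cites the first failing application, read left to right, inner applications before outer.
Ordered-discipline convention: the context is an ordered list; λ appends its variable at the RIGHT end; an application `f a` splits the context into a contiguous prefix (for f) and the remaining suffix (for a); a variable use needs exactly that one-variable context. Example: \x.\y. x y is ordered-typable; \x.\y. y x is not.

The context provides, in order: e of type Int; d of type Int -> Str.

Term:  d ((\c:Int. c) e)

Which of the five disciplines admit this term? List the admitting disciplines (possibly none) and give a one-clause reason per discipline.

admitted in: linear, affine, relevant, unrestricted
counts: e: 1×, d: 1×, c (bound): 1×
uses in reading order: d, c, e
typing: well-typed — term : Str
ordered ✗ (no contiguous prefix/suffix split fits d, c, e)
linear ✓ (exactly-once usage across e, d, c)
affine ✓ (e, d, c: no repeats, contraction unneeded)
relevant ✓ (at least one use each (e, d, c))
unrestricted ✓ (well-typed at Str; no restrictions here)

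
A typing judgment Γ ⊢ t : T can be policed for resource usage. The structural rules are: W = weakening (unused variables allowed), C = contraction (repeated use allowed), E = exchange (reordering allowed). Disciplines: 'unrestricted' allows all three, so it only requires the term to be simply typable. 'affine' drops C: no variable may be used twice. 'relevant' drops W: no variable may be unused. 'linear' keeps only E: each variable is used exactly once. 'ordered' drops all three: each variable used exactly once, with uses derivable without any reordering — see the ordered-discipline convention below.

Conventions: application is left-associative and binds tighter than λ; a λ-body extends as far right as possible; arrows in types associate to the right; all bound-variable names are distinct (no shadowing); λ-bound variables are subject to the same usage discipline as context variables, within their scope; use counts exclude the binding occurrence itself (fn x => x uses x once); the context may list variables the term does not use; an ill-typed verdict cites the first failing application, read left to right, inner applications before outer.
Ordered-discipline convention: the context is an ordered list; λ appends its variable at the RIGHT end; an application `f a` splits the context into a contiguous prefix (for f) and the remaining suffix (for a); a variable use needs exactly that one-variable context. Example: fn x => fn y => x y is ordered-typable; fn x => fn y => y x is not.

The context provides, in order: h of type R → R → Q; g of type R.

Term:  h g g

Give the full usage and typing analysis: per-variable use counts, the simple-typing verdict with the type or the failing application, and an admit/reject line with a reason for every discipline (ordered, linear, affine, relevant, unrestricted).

counts: h=1; g=2
order of uses: h, g, g
typing: the term checks, with type Q
ordered: ✗, g ×2 used more than once (contraction)
linear: ✗, g ×2 used more than once (contraction)
affine: ✗, g ×2 used more than once (contraction)
relevant: ✓, h, g: all used, weakening unneeded
unrestricted: ✓, typability at Q is all that's needed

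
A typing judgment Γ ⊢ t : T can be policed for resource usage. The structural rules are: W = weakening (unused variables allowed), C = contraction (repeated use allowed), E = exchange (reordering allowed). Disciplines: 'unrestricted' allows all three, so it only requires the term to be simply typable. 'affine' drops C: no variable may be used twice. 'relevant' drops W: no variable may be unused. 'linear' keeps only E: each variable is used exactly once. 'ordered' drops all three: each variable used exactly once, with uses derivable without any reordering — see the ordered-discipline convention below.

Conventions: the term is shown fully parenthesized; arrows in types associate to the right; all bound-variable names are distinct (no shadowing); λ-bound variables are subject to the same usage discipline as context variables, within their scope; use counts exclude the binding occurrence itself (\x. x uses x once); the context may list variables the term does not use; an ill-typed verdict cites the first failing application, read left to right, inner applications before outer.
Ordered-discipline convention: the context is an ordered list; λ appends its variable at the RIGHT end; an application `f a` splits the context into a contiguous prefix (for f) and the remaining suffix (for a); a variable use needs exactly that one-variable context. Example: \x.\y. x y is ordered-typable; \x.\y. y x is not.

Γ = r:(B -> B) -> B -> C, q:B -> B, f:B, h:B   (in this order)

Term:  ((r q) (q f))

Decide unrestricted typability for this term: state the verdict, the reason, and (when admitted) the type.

yes — simply typable at C; W, C, E all held; term : C
counts: r ×1; q ×2; f ×1; h ×0
use order (left to right): r, q, q, f
typing: well-typed at C
summary: ordered ✗, linear ✗, affine ✗, relevant ✗, unrestricted ✓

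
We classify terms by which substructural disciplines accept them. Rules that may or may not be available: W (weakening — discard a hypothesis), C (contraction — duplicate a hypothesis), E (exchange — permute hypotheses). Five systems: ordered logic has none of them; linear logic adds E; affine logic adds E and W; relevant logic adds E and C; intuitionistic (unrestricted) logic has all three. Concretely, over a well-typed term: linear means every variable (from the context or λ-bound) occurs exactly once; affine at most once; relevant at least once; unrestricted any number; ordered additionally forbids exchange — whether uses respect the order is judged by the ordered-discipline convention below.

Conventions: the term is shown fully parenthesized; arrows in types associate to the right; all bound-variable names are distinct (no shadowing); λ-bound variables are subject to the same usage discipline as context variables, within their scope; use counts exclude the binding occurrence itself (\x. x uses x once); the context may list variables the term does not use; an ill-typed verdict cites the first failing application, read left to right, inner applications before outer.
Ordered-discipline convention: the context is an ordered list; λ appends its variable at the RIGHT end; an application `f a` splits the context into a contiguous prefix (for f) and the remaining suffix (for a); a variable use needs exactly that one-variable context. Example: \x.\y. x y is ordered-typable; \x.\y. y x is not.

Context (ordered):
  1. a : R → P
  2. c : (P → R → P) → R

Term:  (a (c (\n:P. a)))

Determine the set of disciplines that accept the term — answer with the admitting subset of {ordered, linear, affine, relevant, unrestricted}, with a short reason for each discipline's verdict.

accepted by: unrestricted
counts: a ×2, c ×1, n (λ-bound) ×0
order of uses: a, c, a
typing: the term checks, with type P
ordered: ✗ — a ×2 used more than once (contraction); unused: n — weakening required
linear: ✗ — a ×2 used more than once (contraction); unused: n — weakening required
affine: ✗ — a ×2 used more than once (contraction)
relevant: ✗ — unused: n — weakening required
unrestricted: ✓ — type-checks (P) and nothing is barred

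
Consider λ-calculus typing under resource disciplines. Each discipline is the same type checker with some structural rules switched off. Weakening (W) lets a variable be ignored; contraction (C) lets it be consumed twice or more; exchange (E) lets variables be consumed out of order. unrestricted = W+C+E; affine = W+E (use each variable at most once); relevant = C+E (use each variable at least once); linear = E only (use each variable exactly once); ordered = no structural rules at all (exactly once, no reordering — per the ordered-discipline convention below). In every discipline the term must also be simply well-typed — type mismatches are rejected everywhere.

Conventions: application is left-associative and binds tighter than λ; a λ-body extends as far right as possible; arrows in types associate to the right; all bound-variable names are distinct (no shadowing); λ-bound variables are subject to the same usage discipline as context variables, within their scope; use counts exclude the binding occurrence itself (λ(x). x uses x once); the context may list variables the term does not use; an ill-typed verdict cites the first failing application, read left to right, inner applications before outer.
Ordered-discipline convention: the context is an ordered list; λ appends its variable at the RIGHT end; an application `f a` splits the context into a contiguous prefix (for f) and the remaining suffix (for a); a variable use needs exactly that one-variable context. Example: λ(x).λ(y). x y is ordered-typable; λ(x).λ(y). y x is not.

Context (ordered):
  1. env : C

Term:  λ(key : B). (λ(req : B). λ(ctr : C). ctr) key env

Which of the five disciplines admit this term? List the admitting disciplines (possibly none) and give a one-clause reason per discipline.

accepted by: affine, unrestricted
variable uses: env=1; key [bound]=1; req [bound]=0; ctr [bound]=1
uses in reading order: ctr, key, env
typing: well-typed at B -> C
ordered ✗ (req never used (weakening))
linear ✗ (req never used (weakening))
affine ✓ (env, key, req, ctr: no repeats, contraction unneeded)
relevant ✗ (req never used (weakening))
unrestricted ✓ (typability at B -> C is all that's needed)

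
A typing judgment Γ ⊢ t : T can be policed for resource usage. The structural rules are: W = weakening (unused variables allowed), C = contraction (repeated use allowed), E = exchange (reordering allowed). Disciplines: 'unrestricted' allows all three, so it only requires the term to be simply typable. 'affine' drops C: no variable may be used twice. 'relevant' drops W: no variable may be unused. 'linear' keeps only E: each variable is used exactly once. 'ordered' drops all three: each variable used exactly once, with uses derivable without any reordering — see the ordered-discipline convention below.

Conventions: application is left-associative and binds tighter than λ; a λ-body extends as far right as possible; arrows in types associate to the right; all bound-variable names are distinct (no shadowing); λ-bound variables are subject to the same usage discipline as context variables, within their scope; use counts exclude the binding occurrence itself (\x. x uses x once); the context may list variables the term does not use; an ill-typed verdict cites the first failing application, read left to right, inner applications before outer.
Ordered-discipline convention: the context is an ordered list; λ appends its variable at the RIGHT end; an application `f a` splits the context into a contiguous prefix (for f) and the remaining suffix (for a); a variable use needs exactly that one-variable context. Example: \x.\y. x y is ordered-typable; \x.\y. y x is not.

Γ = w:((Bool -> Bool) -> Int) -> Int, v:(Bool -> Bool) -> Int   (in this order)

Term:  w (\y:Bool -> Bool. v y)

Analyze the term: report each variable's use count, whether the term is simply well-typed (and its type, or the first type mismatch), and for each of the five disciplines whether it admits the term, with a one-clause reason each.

variable uses: w ×1; v ×1; y (λ-bound) ×1
uses in reading order: w, v, y
typing: well-typed at Int
ordered: ✓ — one use each (w, v, y); ordered split holds
linear: ✓ — single use per variable (w, v, y)
affine: ✓ — none of w, v, y used more than once
relevant: ✓ — at least one use each (w, v, y)
unrestricted: ✓ — typability at Int is all that's needed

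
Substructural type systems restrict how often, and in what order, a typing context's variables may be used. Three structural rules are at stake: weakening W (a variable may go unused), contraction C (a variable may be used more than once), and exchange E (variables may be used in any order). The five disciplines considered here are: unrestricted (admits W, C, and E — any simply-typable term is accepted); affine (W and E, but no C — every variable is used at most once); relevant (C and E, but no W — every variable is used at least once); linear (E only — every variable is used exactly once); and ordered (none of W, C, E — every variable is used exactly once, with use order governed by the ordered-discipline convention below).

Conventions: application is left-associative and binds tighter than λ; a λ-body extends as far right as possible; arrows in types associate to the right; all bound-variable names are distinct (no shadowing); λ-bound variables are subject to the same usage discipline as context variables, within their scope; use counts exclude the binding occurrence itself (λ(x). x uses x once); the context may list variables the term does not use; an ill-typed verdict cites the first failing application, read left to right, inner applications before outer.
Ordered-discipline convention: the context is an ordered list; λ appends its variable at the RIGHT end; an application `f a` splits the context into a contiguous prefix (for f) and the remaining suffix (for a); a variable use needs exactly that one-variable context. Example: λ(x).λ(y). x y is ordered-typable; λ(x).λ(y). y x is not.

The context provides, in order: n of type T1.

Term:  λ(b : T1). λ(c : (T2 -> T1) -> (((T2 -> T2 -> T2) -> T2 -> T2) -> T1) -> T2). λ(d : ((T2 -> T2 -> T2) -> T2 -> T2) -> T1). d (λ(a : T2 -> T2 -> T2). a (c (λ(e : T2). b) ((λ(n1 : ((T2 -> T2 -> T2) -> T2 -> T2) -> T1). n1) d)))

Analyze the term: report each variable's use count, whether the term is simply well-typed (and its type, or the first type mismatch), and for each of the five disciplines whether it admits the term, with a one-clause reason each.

variable uses: n=0, b (λ-bound)=1, c (λ-bound)=1, d (λ-bound)=2, a (λ-bound)=1, e (λ-bound)=0, n1 (λ-bound)=1
left-to-right use order: d, a, c, b, n1, d
typing: well-typed at T1 -> ((T2 -> T1) -> (((T2 -> T2 -> T2) -> T2 -> T2) -> T1) -> T2) -> (((T2 -> T2 -> T2) -> T2 -> T2) -> T1) -> T1
ordered: ✗, repeated use of d ×2; needs weakening: n, e unused
linear: ✗, repeated use of d ×2; needs weakening: n, e unused
affine: ✗, repeated use of d ×2
relevant: ✗, needs weakening: n, e unused
unrestricted: ✓, typability at T1 -> ((T2 -> T1) -> (((T2 -> T2 -> T2) -> T2 -> T2) -> T1) -> T2) -> (((T2 -> T2 -> T2) -> T2 -> T2) -> T1) -> T1 is all that's needed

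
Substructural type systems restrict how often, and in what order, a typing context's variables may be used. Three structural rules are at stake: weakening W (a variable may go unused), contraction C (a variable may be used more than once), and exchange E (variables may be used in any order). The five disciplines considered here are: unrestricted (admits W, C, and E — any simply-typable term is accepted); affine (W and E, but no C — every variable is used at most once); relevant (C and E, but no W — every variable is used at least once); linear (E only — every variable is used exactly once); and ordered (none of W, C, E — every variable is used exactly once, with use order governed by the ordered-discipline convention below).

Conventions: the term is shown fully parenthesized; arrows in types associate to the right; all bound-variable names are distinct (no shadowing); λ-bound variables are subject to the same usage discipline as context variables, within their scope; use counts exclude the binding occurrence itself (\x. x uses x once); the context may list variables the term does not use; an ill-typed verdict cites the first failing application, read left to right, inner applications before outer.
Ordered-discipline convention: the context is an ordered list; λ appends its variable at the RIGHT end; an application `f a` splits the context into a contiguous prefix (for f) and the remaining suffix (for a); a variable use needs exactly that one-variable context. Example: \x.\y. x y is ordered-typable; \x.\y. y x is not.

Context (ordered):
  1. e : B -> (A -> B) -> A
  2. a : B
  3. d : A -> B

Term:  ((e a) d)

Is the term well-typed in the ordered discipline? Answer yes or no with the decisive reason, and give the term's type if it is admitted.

yes — single-use (e, a, d), ordered derivation ok; term : A
use counts: e: 1, a: 1, d: 1
use order (left to right): e, a, d
typing: ✓ — A
per-discipline verdicts: ordered ✓ · linear ✓ · affine ✓ · relevant ✓ · unrestricted ✓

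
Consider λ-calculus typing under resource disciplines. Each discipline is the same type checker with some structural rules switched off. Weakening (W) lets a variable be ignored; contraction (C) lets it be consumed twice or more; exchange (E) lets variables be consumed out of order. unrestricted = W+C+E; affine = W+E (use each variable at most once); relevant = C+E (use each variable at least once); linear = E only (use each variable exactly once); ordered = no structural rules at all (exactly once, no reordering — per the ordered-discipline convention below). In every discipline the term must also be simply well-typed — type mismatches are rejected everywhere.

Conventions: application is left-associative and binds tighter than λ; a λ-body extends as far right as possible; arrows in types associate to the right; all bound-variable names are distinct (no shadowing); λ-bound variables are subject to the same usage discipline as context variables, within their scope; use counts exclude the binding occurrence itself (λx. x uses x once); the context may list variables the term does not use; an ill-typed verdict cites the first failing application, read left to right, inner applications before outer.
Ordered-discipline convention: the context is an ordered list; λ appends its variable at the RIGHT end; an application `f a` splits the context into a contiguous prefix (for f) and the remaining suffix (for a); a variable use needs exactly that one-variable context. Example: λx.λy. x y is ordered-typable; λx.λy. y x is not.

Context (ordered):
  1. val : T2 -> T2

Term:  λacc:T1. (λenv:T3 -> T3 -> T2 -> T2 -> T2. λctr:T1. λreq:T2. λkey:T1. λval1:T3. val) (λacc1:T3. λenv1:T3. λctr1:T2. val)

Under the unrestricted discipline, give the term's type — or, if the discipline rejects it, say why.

term : T1 -> T1 -> T2 -> T1 -> T3 -> T2 -> T2
variable uses: val=2, acc (bound)=0, env (bound)=0, ctr (bound)=0, req (bound)=0, key (bound)=0, val1 (bound)=0, acc1 (bound)=0, env1 (bound)=0, ctr1 (bound)=0
use order (left to right): val, val
typing: well-typed at T1 -> T1 -> T2 -> T1 -> T3 -> T2 -> T2
per-discipline verdicts: ordered ✗ | linear ✗ | affine ✗ | relevant ✗ | unrestricted ✓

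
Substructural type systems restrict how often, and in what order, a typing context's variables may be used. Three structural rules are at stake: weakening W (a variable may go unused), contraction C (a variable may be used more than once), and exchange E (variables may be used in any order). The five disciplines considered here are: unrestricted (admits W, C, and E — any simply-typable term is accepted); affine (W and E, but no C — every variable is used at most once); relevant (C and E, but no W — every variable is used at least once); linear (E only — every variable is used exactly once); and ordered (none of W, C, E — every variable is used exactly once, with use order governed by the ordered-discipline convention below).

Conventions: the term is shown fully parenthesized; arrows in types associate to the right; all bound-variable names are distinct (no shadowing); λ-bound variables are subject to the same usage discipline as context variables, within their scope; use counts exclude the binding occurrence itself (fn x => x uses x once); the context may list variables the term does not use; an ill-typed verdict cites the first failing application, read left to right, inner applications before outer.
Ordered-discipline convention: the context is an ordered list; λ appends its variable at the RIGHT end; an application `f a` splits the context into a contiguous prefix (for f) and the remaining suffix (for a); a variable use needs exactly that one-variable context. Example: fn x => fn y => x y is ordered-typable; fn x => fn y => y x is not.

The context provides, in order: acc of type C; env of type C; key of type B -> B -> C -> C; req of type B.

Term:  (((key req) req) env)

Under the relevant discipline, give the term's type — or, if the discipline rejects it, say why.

not well-typed under relevant — acc never used (weakening)
counts: acc ×0; env ×1; key ×1; req ×2
use order (left to right): key, req, req, env
typing: ✓ — C
summary: ordered ✗, linear ✗, affine ✗, relevant ✗, unrestricted ✓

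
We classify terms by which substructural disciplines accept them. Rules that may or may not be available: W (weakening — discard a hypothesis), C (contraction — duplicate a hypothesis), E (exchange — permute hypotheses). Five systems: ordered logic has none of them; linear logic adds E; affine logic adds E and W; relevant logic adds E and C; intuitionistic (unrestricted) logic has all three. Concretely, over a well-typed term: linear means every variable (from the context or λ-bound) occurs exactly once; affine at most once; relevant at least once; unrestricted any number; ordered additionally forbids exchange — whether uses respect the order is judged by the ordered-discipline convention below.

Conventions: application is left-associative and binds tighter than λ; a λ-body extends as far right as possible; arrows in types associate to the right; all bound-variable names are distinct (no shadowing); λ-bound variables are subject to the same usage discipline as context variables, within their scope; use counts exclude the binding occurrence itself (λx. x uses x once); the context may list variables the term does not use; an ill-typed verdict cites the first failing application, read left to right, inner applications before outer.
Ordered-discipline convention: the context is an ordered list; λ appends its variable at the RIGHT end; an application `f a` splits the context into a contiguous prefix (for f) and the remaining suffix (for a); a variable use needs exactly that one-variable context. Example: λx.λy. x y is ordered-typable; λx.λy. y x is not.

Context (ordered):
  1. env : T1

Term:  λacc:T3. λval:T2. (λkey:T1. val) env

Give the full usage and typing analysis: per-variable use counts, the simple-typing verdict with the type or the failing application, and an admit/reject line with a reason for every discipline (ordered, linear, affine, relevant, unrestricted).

variable uses: env=1, acc (bound)=0, val (bound)=1, key (bound)=0
order of uses: val, env
typing: well-typed — term : T3 -> T2 -> T2
ordered: ✗ — acc, key left unused
linear: ✗ — acc, key left unused
affine: ✓ — none of env, acc, val, key used more than once
relevant: ✗ — acc, key left unused
unrestricted: ✓ — simply typable at T3 -> T2 -> T2; W, C, E all held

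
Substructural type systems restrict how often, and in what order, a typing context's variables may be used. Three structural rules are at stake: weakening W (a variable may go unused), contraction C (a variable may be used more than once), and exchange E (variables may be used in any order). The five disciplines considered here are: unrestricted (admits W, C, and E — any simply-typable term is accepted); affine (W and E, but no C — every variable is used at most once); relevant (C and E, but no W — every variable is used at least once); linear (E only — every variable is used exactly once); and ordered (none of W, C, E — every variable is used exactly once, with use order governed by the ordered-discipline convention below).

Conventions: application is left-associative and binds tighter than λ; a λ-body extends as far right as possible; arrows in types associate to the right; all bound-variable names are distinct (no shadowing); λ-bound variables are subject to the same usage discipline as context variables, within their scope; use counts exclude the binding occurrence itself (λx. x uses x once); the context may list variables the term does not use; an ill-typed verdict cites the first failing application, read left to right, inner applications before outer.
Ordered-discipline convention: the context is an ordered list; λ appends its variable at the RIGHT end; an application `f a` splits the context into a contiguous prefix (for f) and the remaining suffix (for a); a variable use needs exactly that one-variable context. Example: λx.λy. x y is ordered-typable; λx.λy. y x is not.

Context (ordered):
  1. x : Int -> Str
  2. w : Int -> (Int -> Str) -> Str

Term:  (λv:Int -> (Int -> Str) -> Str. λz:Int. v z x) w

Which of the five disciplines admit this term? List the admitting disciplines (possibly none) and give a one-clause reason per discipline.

admitted by: linear, affine, relevant, unrestricted
usage: x=1; w=1; v (bound)=1; z (bound)=1
use order (left to right): v, z, x, w
typing: well-typed at Int -> Str
ordered ✗ (use order v, z, x, w needs exchange)
linear ✓ (exactly-once usage across x, w, v, z)
affine ✓ (at most one use each (x, w, v, z))
relevant ✓ (at least one use each (x, w, v, z))
unrestricted ✓ (simply typable at Int -> Str; W, C, E all held)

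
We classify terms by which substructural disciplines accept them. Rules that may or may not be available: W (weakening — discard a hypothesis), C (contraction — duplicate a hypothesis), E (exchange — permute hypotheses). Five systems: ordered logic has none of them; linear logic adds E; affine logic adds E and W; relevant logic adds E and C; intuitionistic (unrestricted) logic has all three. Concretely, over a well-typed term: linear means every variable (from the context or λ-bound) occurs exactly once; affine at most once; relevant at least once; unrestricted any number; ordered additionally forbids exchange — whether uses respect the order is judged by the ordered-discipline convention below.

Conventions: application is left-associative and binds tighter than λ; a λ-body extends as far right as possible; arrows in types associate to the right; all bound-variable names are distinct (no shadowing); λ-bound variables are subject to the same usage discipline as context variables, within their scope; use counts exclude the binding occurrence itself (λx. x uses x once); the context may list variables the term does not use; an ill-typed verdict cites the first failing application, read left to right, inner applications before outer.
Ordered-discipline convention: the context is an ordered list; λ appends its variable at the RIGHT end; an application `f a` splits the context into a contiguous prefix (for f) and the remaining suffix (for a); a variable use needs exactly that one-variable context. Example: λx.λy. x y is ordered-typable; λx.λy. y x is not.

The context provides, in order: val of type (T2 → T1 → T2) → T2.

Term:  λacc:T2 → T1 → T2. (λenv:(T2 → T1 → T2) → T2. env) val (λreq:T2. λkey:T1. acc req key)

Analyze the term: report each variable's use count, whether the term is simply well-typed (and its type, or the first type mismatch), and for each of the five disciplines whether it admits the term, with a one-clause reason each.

use counts: val: 1, acc [bound]: 1, env [bound]: 1, req [bound]: 1, key [bound]: 1
uses in reading order: env, val, acc, req, key
typing: the term checks, with type (T2 → T1 → T2) → T2
ordered ✓ (single-use (val, acc, env, req, key), ordered derivation ok)
linear ✓ (val, acc, env, req, key: one use apiece)
affine ✓ (none of val, acc, env, req, key used more than once)
relevant ✓ (none of val, acc, env, req, key goes unused)
unrestricted ✓ (type-checks ((T2 → T1 → T2) → T2) and nothing is barred)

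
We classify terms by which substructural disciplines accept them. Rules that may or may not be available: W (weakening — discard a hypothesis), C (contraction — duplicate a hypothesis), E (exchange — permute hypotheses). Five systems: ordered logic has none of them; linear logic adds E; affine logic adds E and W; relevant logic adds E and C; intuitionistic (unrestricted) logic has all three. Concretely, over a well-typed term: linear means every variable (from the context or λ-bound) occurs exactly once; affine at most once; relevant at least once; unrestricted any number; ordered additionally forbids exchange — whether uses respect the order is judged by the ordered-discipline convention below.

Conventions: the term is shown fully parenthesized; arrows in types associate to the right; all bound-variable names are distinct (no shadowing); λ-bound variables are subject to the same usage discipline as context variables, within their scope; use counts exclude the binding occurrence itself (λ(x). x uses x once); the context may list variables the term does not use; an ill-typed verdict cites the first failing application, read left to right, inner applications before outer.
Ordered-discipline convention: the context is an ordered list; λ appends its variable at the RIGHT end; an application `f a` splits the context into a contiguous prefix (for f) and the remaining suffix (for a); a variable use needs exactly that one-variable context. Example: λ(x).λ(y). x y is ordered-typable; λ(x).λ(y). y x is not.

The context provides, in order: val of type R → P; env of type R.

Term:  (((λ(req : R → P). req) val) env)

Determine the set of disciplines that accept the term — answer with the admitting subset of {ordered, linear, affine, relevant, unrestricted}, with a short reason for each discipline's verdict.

admitted by: ordered, linear, affine, relevant, unrestricted
use counts: val ×1, env ×1, req (λ-bound) ×1
left-to-right use order: req, val, env
typing: well-typed at P
ordered: ✓ — val, env, req: once each, no exchange needed
linear: ✓ — single use per variable (val, env, req)
affine: ✓ — none of val, env, req used more than once
relevant: ✓ — at least one use each (val, env, req)
unrestricted: ✓ — well-typed at P; no restrictions here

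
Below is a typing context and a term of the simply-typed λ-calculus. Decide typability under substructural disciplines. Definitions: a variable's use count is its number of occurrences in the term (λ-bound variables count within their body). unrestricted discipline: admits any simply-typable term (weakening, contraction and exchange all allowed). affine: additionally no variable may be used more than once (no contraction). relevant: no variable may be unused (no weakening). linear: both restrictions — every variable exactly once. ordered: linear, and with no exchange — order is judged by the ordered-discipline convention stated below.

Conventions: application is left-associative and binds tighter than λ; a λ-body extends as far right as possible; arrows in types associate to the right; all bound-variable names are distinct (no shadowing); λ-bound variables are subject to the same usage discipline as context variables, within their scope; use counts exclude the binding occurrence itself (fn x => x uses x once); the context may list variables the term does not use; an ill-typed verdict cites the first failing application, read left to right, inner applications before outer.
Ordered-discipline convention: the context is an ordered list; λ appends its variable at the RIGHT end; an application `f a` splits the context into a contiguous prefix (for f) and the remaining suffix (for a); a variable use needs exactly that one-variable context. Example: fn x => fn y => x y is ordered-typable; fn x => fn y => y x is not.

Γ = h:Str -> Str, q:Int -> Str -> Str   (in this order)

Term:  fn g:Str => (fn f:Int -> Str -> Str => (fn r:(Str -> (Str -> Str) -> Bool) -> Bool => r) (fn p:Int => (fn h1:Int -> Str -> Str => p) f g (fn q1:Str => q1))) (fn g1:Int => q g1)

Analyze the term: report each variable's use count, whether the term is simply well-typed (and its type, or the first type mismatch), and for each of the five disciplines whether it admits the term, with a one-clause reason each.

use counts: h=0; q=1; g (bound)=1; f (bound)=1; r (bound)=1; p (bound)=1; h1 (bound)=0; q1 (bound)=1; g1 (bound)=1
order of uses: r, p, f, g, q1, q, g1
typing: ill-typed: applying a non-function (Int)
ordered: ✗ — the type mismatch rejects it
linear: ✗ — not simply typable
affine: ✗ — fails simple typing
relevant: ✗ — a type mismatch blocks all five
unrestricted: ✗ — the type mismatch rejects it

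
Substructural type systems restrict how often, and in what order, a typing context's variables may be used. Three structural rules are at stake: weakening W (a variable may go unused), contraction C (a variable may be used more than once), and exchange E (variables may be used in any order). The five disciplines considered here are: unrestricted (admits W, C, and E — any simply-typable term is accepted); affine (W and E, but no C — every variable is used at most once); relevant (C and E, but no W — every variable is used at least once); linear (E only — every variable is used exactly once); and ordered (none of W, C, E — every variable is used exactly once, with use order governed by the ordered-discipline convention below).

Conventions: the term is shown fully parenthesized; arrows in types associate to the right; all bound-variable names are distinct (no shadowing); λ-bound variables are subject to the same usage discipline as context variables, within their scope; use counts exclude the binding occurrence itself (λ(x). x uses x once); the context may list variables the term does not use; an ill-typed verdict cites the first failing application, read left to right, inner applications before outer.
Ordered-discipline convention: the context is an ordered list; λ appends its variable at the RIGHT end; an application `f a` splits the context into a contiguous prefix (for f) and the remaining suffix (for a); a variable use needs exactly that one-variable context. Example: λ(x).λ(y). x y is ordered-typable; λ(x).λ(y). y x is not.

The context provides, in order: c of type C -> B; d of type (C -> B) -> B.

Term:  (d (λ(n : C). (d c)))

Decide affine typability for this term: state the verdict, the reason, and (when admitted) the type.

no — repeated use of d ×2
variable uses: c: 1×; d: 2×; n (bound): 0×
uses in reading order: d, d, c
typing: the term checks, with type B
summary: ordered ✗ · linear ✗ · affine ✗ · relevant ✗ · unrestricted ✓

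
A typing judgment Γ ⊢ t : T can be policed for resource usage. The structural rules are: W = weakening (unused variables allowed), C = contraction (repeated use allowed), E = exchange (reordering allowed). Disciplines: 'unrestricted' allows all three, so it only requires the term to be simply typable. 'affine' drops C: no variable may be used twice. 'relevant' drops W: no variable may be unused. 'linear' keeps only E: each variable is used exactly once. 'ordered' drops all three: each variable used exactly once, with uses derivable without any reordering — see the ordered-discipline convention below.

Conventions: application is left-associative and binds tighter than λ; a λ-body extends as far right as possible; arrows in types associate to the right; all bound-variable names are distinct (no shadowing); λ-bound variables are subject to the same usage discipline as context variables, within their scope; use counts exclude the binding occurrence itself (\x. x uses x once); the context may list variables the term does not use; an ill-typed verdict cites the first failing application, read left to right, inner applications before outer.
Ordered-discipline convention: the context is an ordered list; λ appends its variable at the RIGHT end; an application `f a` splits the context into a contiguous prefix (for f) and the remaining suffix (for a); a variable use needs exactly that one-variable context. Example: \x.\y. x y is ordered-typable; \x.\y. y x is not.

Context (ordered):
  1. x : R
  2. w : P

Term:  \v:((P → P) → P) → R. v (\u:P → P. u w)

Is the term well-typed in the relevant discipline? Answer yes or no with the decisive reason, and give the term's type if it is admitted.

no — x left unused
variable uses: x=0, w=1, v [bound]=1, u [bound]=1
uses in reading order: v, u, w
typing: well-typed — term : (((P → P) → P) → R) → R
summary: ordered ✗; linear ✗; affine ✓; relevant ✗; unrestricted ✓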